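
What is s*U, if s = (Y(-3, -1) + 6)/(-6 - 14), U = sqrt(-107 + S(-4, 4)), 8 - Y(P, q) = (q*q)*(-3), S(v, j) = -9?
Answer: -17*I*sqrt(29)/10 ≈ -9.1548*I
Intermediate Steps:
Y(P, q) = 8 + 3*q**2 (Y(P, q) = 8 - q*q*(-3) = 8 - q**2*(-3) = 8 - (-3)*q**2 = 8 + 3*q**2)
U = 2*I*sqrt(29) (U = sqrt(-107 - 9) = sqrt(-116) = 2*I*sqrt(29) ≈ 10.77*I)
s = -17/20 (s = ((8 + 3*(-1)**2) + 6)/(-6 - 14) = ((8 + 3*1) + 6)/(-20) = ((8 + 3) + 6)*(-1/20) = (11 + 6)*(-1/20) = 17*(-1/20) = -17/20 ≈ -0.85000)
s*U = -17*I*sqrt(29)/10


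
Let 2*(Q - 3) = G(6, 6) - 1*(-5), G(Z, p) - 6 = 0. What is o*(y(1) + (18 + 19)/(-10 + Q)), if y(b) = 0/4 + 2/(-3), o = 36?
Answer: -912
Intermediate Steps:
G(Z, p) = 6 (G(Z, p) = 6 + 0 = 6)
Q = 17/2 (Q = 3 + (6 - 1*(-5))/2 = 3 + (6 + 5)/2 = 3 + (½)*11 = 3 + 11/2 = 17/2 ≈ 8.5000)
y(b) = -⅔ (y(b) = 0*(¼) + 2*(-⅓) = 0 - ⅔ = -⅔)
o*(y(1) + (18 + 19)/(-10 + Q)) = 36*(-⅔ + (18 + 19)/(-10 + 17/2)) = 36*(-⅔ + 37/(-3/2)) = 36*(-⅔ + 37*(-⅔)) = 36*(-⅔ - 74/3) = 36*(-76/3) = -912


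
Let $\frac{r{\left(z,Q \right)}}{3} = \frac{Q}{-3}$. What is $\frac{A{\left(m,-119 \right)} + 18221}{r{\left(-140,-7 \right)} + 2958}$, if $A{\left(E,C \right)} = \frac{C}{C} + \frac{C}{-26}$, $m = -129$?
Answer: $\frac{473891}{77090} \approx 6.1472$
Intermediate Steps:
$r{\left(z,Q \right)} = - Q$ ($r{\left(z,Q \right)} = 3 \frac{Q}{-3} = 3 Q \left(- \frac{1}{3}\right) = 3 \left(- \frac{Q}{3}\right) = - Q$)
$A{\left(E,C \right)} = 1 - \frac{C}{26}$ ($A{\left(E,C \right)} = 1 + C \left(- \frac{1}{26}\right) = 1 - \frac{C}{26}$)
$\frac{A{\left(m,-119 \right)} + 18221}{r{\left(-140,-7 \right)} + 2958} = \frac{\left(1 - - \frac{119}{26}\right) + 18221}{\left(-1\right) \left(-7\right) + 2958} = \frac{\left(1 + \frac{119}{26}\right) + 18221}{7 + 2958} = \frac{\frac{145}{26} + 18221}{2965} = \frac{473891}{26} \cdot \frac{1}{2965} = \frac{473891}{77090}$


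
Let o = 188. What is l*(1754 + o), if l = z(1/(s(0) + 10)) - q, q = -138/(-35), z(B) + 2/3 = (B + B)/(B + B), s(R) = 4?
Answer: -736018/105 ≈ -7009.7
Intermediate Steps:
z(B) = ⅓ (z(B) = -⅔ + (B + B)/(B + B) = -⅔ + (2*B)/((2*B)) = -⅔ + (2*B)*(1/(2*B)) = -⅔ + 1 = ⅓)
q = 138/35 (q = -138*(-1/35) = 138/35 ≈ 3.9429)
l = -379/105 (l = ⅓ - 1*138/35 = ⅓ - 138/35 = -379/105 ≈ -3.6095)
l*(1754 + o) = -379*(1754 + 188)/105 = -379/105*1942 = -736018/105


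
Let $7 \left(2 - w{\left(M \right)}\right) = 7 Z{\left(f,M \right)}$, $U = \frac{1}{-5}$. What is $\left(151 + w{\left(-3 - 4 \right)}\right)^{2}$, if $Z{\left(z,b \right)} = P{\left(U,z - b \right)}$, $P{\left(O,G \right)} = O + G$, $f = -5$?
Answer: $\frac{571536}{25} \approx 22861.0$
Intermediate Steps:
$U = - \frac{1}{5} \approx -0.2$
$P{\left(O,G \right)} = G + O$
$Z{\left(z,b \right)} = - \frac{1}{5} + z - b$ ($Z{\left(z,b \right)} = \left(z - b\right) - \frac{1}{5} = - \frac{1}{5} + z - b$)
$w{\left(M \right)} = \frac{36}{5} + M$ ($w{\left(M \right)} = 2 - \frac{7 \left(- \frac{1}{5} - 5 - M\right)}{7} = 2 - \frac{7 \left(- \frac{26}{5} - M\right)}{7} = 2 - \frac{- \frac{182}{5} - 7 M}{7} = 2 + \left(\frac{26}{5} + M\right) = \frac{36}{5} + M$)
$\left(151 + w{\left(-3 - 4 \right)}\right)^{2} = \left(151 + \left(\frac{36}{5} - 7\right)\right)^{2} = \left(151 + \frac{1}{5}\right)^{2} = \left(\frac{756}{5}\right)^{2} = \frac{571536}{25}$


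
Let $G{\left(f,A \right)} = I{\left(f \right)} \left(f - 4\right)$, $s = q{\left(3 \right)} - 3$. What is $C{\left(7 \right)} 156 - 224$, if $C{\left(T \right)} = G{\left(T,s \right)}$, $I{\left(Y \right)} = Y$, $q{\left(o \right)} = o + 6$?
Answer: $3052$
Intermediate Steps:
$q{\left(o \right)} = 6 + o$
$s = 6$ ($s = \left(6 + 3\right) - 3 = 9 - 3 = 6$)
$G{\left(f,A \right)} = f \left(-4 + f\right)$ ($G{\left(f,A \right)} = f \left(f - 4\right) = f \left(-4 + f\right)$)
$C{\left(T \right)} = T \left(-4 + T\right)$
$C{\left(7 \right)} 156 - 224 = 7 \left(-4 + 7\right) 156 - 224 = 7 \cdot 3 \cdot 156 - 224 = 21 \cdot 156 - 224 = 3276 - 224 = 3052$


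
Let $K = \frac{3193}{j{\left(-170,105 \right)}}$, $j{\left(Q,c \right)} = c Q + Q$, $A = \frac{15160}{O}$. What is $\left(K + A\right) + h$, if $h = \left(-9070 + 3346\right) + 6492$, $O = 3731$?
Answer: $\frac{51895922277}{67232620} \approx 771.89$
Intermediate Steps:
$A = \frac{15160}{3731} \approx 4.0633$
$j{\left(Q,c \right)} = Q + Q c$ ($j{\left(Q,c \right)} = Q c + Q = Q + Q c$)
$h = 768$ ($h = -5724 + 6492 = 768$)
$K = - \frac{3193}{18020}$ ($K = \frac{3193}{\left(-170\right) \left(1 + 105\right)} = \frac{3193}{\left(-170\right) 106} = \frac{3193}{-18020} = 3193 \left(- \frac{1}{18020}\right) = - \frac{3193}{18020} \approx -0.17719$)
$\left(K + A\right) + h = \left(- \frac{3193}{18020} + \frac{15160}{3731}\right) + 768 = \frac{261270117}{67232620} + 768 = \frac{51895922277}{67232620}$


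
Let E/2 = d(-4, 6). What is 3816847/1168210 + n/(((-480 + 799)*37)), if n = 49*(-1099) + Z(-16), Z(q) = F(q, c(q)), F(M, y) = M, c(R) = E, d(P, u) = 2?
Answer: -1625247539/1253489330 ≈ -1.2966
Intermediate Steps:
E = 4 (E = 2*2 = 4)
c(R) = 4
Z(q) = q
n = -53867 (n = 49*(-1099) - 16 = -53851 - 16 = -53867)
3816847/1168210 + n/(((-480 + 799)*37)) = 3816847/1168210 - 53867*1/(37*(-480 + 799)) = 3816847*(1/1168210) - 53867/(319*37) = 3816847/1168210 - 53867/11803 = 3816847/1168210 - 53867*1/11803 = 3816847/1168210 - 4897/1073 = -1625247539/1253489330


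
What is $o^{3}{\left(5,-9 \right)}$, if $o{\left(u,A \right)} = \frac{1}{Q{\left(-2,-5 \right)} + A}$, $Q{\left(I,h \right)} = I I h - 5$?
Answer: $- \frac{1}{39304} \approx -2.5443 \cdot 10^{-5}$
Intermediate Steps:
$Q{\left(I,h \right)} = -5 + h I^{2}$ ($Q{\left(I,h \right)} = I^{2} h - 5 = h I^{2} - 5 = -5 + h I^{2}$)
$o{\left(u,A \right)} = \frac{1}{-25 + A}$ ($o{\left(u,A \right)} = \frac{1}{\left(-5 - 5 \left(-2\right)^{2}\right) + A} = \frac{1}{\left(-5 - 20\right) + A} = \frac{1}{-25 + A}$)
$o^{3}{\left(5,-9 \right)} = \left(\frac{1}{-25 - 9}\right)^{3} = \left(\frac{1}{-34}\right)^{3} = \left(- \frac{1}{34}\right)^{3} = - \frac{1}{39304}$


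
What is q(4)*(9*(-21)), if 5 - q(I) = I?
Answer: -189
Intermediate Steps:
q(I) = 5 - I
q(4)*(9*(-21)) = (5 - 1*4)*(9*(-21)) = (5 - 4)*(-189) = 1*(-189) = -189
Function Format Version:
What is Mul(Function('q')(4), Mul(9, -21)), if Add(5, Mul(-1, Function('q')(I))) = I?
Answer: -189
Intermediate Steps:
Function('q')(I) = Add(5, Mul(-1, I))
Mul(Function('q')(4), Mul(9, -21)) = Mul(Add(5, Mul(-1, 4)), Mul(9, -21)) = Mul(Add(5, -4), -189) = Mul(1, -189) = -189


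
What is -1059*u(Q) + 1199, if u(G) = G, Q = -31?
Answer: 34028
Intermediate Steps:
-1059*u(Q) + 1199 = -1059*(-31) + 1199 = 32829 + 1199 = 34028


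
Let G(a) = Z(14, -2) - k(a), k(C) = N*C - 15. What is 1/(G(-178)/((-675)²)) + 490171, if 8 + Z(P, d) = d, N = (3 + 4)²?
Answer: 1426059314/2909 ≈ 4.9022e+5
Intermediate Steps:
N = 49 (N = 7² = 49)
Z(P, d) = -8 + d
k(C) = -15 + 49*C (k(C) = 49*C - 15 = -15 + 49*C)
G(a) = 5 - 49*a (G(a) = (-8 - 2) - (-15 + 49*a) = -10 + (15 - 49*a) = 5 - 49*a)
1/(G(-178)/((-675)²)) + 490171 = 1/((5 - 49*(-178))/((-675)²)) + 490171 = 1/((5 + 8722)/455625) + 490171 = 1/(8727*(1/455625)) + 490171 = 1/(2909/151875) + 490171 = 151875/2909 + 490171 = 1426059314/2909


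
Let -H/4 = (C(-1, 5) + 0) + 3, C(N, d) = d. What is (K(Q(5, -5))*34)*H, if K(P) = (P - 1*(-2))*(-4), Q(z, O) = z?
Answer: 30464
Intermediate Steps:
H = -32 (H = -4*((5 + 0) + 3) = -4*(5 + 3) = -4*8 = -32)
K(P) = -8 - 4*P (K(P) = (P + 2)*(-4) = (2 + P)*(-4) = -8 - 4*P)
(K(Q(5, -5))*34)*H = ((-8 - 4*5)*34)*(-32) = ((-8 - 20)*34)*(-32) = -28*34*(-32) = -952*(-32) = 30464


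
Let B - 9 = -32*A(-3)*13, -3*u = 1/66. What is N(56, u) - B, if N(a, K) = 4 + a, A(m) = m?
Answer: -1197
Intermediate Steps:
u = -1/198 (u = -⅓/66 = -⅓*1/66 = -1/198 ≈ -0.0050505)
B = 1257 (B = 9 - 32*(-3)*13 = 9 + 96*13 = 9 + 1248 = 1257)
N(56, u) - B = (4 + 56) - 1*1257 = 60 - 1257 = -1197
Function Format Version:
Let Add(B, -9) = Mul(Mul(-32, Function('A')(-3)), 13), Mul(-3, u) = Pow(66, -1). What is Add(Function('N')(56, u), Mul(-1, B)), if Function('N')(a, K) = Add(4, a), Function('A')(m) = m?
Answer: -1197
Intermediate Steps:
u = Rational(-1, 198) (u = Mul(Rational(-1, 3), Pow(66, -1)) = Mul(Rational(-1, 3), Rational(1, 66)) = Rational(-1, 198) ≈ -0.0050505)
B = 1257 (B = Add(9, Mul(Mul(-32, -3), 13)) = Add(9, Mul(96, 13)) = Add(9, 1248) = 1257)
Add(Function('N')(56, u), Mul(-1, B)) = Add(Add(4, 56), Mul(-1, 1257)) = Add(60, -1257) = -1197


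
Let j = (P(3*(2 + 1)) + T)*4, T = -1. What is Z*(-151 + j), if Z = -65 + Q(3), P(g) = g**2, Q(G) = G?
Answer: -10478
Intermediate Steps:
j = 320 (j = ((3*(2 + 1))**2 - 1)*4 = ((3*3)**2 - 1)*4 = (9**2 - 1)*4 = (81 - 1)*4 = 80*4 = 320)
Z = -62 (Z = -65 + 3 = -62)
Z*(-151 + j) = -62*(-151 + 320) = -62*169 = -10478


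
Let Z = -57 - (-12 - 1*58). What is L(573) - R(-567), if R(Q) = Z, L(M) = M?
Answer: 560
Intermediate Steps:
Z = 13 (Z = -57 - (-12 - 58) = -57 - 1*(-70) = -57 + 70 = 13)
R(Q) = 13
L(573) - R(-567) = 573 - 1*13 = 573 - 13 = 560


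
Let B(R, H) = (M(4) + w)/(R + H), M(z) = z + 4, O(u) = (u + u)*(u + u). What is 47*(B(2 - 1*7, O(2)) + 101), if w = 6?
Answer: 52875/11 ≈ 4806.8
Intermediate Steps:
O(u) = 4*u**2 (O(u) = (2*u)*(2*u) = 4*u**2)
M(z) = 4 + z
B(R, H) = 14/(H + R) (B(R, H) = ((4 + 4) + 6)/(R + H) = (8 + 6)/(H + R) = 14/(H + R))
47*(B(2 - 1*7, O(2)) + 101) = 47*(14/(4*2**2 + (2 - 1*7)) + 101) = 47*(14/(4*4 + (2 - 7)) + 101) = 47*(14/(16 - 5) + 101) = 47*(14/11 + 101) = 47*(1125/11) = 52875/11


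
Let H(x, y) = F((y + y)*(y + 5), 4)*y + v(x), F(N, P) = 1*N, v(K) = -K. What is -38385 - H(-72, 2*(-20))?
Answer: 73543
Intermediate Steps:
F(N, P) = N
H(x, y) = -x + 2*y**2*(5 + y) (H(x, y) = ((y + y)*(y + 5))*y - x = ((2*y)*(5 + y))*y - x = (2*y*(5 + y))*y - x = 2*y**2*(5 + y) - x = -x + 2*y**2*(5 + y))
-38385 - H(-72, 2*(-20)) = -38385 - (-1*(-72) + 2*(2*(-20))**2*(5 + 2*(-20))) = -38385 - (72 + 2*(-40)**2*(5 - 40)) = -38385 - (72 + 2*1600*(-35)) = -38385 - (72 - 112000) = -38385 - 1*(-111928) = -38385 + 111928 = 73543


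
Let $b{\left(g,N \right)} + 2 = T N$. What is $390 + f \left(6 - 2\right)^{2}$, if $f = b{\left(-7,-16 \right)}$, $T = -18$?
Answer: $4966$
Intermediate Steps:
$b{\left(g,N \right)} = -2 - 18 N$
$f = 286$ ($f = -2 - -288 = -2 + 288 = 286$)
$390 + f \left(6 - 2\right)^{2} = 390 + 286 \left(6 - 2\right)^{2} = 390 + 286 \cdot 4^{2} = 390 + 286 \cdot 16 = 390 + 4576 = 4966$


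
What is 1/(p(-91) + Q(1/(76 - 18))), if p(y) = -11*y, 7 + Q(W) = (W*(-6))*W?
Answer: 1682/1671905 ≈ 0.0010060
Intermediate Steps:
Q(W) = -7 - 6*W² (Q(W) = -7 + (W*(-6))*W = -7 + (-6*W)*W = -7 - 6*W²)
1/(p(-91) + Q(1/(76 - 18))) = 1/(-11*(-91) + (-7 - 6/(76 - 18)²)) = 1/(1001 + (-7 - 6*(1/58)²)) = 1/(1001 + (-7 - 6*1/3364)) = 1/(1001 + (-7 - 3/1682)) = 1/(1001 - 11777/1682) = 1/(1671905/1682) = 1682/1671905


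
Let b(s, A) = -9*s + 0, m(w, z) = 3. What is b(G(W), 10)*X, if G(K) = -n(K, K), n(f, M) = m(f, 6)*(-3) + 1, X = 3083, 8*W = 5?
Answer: -221976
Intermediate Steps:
W = 5/8 (W = (⅛)*5 = 5/8 ≈ 0.62500)
n(f, M) = -8 (n(f, M) = 3*(-3) + 1 = -9 + 1 = -8)
G(K) = 8 (G(K) = -1*(-8) = 8)
b(s, A) = -9*s
b(G(W), 10)*X = -9*8*3083 = -72*3083 = -221976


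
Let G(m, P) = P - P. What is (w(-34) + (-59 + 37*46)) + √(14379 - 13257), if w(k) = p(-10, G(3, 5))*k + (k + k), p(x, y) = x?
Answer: 1915 + √1122 ≈ 1948.5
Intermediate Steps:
G(m, P) = 0
w(k) = -8*k (w(k) = -10*k + (k + k) = -10*k + 2*k = -8*k)
(w(-34) + (-59 + 37*46)) + √(14379 - 13257) = (-8*(-34) + (-59 + 37*46)) + √(14379 - 13257) = (272 + (-59 + 1702)) + √1122 = (272 + 1643) + √1122 = 1915 + √1122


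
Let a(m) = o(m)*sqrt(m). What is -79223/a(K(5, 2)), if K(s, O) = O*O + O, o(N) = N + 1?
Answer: -79223*sqrt(6)/42 ≈ -4620.4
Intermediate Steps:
o(N) = 1 + N
K(s, O) = O + O**2 (K(s, O) = O**2 + O = O + O**2)
a(m) = sqrt(m)*(1 + m) (a(m) = (1 + m)*sqrt(m) = sqrt(m)*(1 + m))
-79223/a(K(5, 2)) = -79223*sqrt(2)/(2*sqrt(1 + 2)*(1 + 2*(1 + 2))) = -79223*sqrt(6)/(6*(1 + 2*3)) = -79223*sqrt(6)/(6*(1 + 6)) = -79223*sqrt(6)/42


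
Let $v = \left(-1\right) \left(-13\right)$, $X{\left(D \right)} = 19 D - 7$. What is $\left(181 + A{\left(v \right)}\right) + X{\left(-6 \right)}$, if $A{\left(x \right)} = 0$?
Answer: $60$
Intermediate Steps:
$X{\left(D \right)} = -7 + 19 D$
$v = 13$
$\left(181 + A{\left(v \right)}\right) + X{\left(-6 \right)} = \left(181 + 0\right) + \left(-7 + 19 \left(-6\right)\right) = 181 - 121 = 60$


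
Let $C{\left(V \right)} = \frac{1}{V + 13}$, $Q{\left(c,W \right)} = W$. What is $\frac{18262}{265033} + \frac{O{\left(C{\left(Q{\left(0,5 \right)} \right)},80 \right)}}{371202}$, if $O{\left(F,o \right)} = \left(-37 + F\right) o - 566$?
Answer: $\frac{2023463939}{34054885269} \approx 0.059418$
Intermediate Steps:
$C{\left(V \right)} = \frac{1}{13 + V}$
$O{\left(F,o \right)} = -566 + o \left(-37 + F\right)$ ($O{\left(F,o \right)} = o \left(-37 + F\right) - 566 = -566 + o \left(-37 + F\right)$)
$\frac{18262}{265033} + \frac{O{\left(C{\left(Q{\left(0,5 \right)} \right)},80 \right)}}{371202} = \frac{18262}{265033} + \frac{-566 - 2960 + \frac{1}{13 + 5} \cdot 80}{371202} = 18262 \cdot \frac{1}{265033} + \left(-566 - 2960 + \frac{1}{18} \cdot 80\right) \frac{1}{371202} = \frac{18262}{265033} + \left(-566 - 2960 + \frac{1}{18} \cdot 80\right) \frac{1}{371202} = \frac{18262}{265033} + \left(-566 - 2960 + \frac{40}{9}\right) \frac{1}{371202} = \frac{18262}{265033} - \frac{1219}{128493} = \frac{2023463939}{34054885269}$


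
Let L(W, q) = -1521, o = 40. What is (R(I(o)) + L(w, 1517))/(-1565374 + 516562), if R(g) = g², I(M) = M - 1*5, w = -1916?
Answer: 74/262203 ≈ 0.00028222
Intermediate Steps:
I(M) = -5 + M (I(M) = M - 5 = -5 + M)
(R(I(o)) + L(w, 1517))/(-1565374 + 516562) = ((-5 + 40)² - 1521)/(-1565374 + 516562) = (35² - 1521)/(-1048812) = (1225 - 1521)*(-1/1048812) = -296*(-1/1048812) = 74/262203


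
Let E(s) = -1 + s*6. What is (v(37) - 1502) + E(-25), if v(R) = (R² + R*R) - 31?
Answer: 1054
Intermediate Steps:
E(s) = -1 + 6*s
v(R) = -31 + 2*R² (v(R) = (R² + R²) - 31 = 2*R² - 31 = -31 + 2*R²)
(v(37) - 1502) + E(-25) = ((-31 + 2*37²) - 1502) + (-1 + 6*(-25)) = ((-31 + 2*1369) - 1502) + (-1 - 150) = ((-31 + 2738) - 1502) - 151 = (2707 - 1502) - 151 = 1205 - 151 = 1054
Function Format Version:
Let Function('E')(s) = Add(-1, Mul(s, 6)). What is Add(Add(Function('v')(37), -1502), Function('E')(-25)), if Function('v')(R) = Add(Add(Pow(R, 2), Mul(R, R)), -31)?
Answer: 1054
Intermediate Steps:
Function('E')(s) = Add(-1, Mul(6, s))
Function('v')(R) = Add(-31, Mul(2, Pow(R, 2))) (Function('v')(R) = Add(Add(Pow(R, 2), Pow(R, 2)), -31) = Add(Mul(2, Pow(R, 2)), -31) = Add(-31, Mul(2, Pow(R, 2))))
Add(Add(Function('v')(37), -1502), Function('E')(-25)) = Add(Add(Add(-31, Mul(2, Pow(37, 2))), -1502), Add(-1, Mul(6, -25))) = Add(Add(Add(-31, Mul(2, 1369)), -1502), Add(-1, -150)) = Add(Add(Add(-31, 2738), -1502), -151) = Add(Add(2707, -1502), -151) = Add(1205, -151) = 1054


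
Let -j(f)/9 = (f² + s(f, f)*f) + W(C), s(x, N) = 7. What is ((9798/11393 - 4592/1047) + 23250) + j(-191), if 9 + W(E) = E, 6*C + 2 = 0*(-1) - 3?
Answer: -6989154202265/23856942 ≈ -2.9296e+5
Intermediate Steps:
C = -⅚ (C = -⅓ + (0*(-1) - 3)/6 = -⅓ + (0 - 3)/6 = -⅓ + (⅙)*(-3) = -⅓ - ½ = -⅚ ≈ -0.83333)
W(E) = -9 + E
j(f) = 177/2 - 63*f - 9*f² (j(f) = -9*((f² + 7*f) + (-9 - ⅚)) = -9*((f² + 7*f) - 59/6) = -9*(-59/6 + f² + 7*f) = 177/2 - 63*f - 9*f²)
((9798/11393 - 4592/1047) + 23250) + j(-191) = ((9798/11393 - 4592/1047) + 23250) + (177/2 - 63*(-191) - 9*(-191)²) = ((9798*(1/11393) - 4592*1/1047) + 23250) + (177/2 + 12033 - 9*36481) = ((9798/11393 - 4592/1047) + 23250) + (177/2 + 12033 - 328329) = (-42058150/11928471 + 23250) - 632415/2 = 277294892600/11928471 - 632415/2 = -6989154202265/23856942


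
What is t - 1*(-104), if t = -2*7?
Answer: 90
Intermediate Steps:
t = -14
t - 1*(-104) = -14 - 1*(-104) = -14 + 104 = 90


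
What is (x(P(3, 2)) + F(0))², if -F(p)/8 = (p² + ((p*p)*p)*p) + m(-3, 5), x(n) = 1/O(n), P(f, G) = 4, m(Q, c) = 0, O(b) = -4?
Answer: 1/16 ≈ 0.062500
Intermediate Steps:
x(n) = -¼ (x(n) = 1/(-4) = -¼)
F(p) = -8*p² - 8*p⁴ (F(p) = -8*((p² + ((p*p)*p)*p) + 0) = -8*((p² + (p²*p)*p) + 0) = -8*((p² + p³*p) + 0) = -8*((p² + p⁴) + 0) = -8*(p² + p⁴) = -8*p² - 8*p⁴)
(x(P(3, 2)) + F(0))² = (-¼ + 8*0²*(-1 - 1*0²))² = (-¼ + 8*0*(-1 - 1*0))² = (-¼ + 8*0*(-1 + 0))² = (-¼ + 8*0*(-1))² = (-¼ + 0)² = (-¼)² = 1/16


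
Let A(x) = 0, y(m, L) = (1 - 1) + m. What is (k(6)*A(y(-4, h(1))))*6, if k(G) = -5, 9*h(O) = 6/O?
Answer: 0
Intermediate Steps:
h(O) = 2/(3*O) (h(O) = (6/O)/9 = 2/(3*O))
y(m, L) = m (y(m, L) = 0 + m = m)
(k(6)*A(y(-4, h(1))))*6 = -5*0*6 = 0*6 = 0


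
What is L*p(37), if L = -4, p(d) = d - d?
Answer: 0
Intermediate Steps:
p(d) = 0
L*p(37) = -4*0 = 0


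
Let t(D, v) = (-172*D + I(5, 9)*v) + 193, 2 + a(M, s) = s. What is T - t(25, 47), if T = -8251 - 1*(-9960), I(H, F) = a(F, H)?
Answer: 5675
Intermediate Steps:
a(M, s) = -2 + s
I(H, F) = -2 + H
t(D, v) = 193 - 172*D + 3*v (t(D, v) = (-172*D + (-2 + 5)*v) + 193 = (-172*D + 3*v) + 193 = 193 - 172*D + 3*v)
T = 1709 (T = -8251 + 9960 = 1709)
T - t(25, 47) = 1709 - (193 - 172*25 + 3*47) = 1709 - (193 - 4300 + 141) = 1709 - 1*(-3966) = 1709 + 3966 = 5675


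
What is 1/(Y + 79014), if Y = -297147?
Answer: -1/218133 ≈ -4.5844e-6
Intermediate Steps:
1/(Y + 79014) = 1/(-297147 + 79014) = 1/(-218133) = -1/218133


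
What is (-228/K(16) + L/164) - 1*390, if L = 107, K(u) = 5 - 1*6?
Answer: -26461/164 ≈ -161.35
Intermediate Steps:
K(u) = -1 (K(u) = 5 - 6 = -1)
(-228/K(16) + L/164) - 1*390 = (-228/(-1) + 107/164) - 1*390 = (-228*(-1) + 107*(1/164)) - 390 = (228 + 107/164) - 390 = 37499/164 - 390 = -26461/164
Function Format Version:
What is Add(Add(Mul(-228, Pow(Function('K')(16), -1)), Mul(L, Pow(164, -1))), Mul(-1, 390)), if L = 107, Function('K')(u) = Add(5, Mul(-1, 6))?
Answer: Rational(-26461, 164) ≈ -161.35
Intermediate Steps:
Function('K')(u) = -1 (Function('K')(u) = Add(5, -6) = -1)
Add(Add(Mul(-228, Pow(Function('K')(16), -1)), Mul(L, Pow(164, -1))), Mul(-1, 390)) = Add(Add(Mul(-228, Pow(-1, -1)), Mul(107, Pow(164, -1))), Mul(-1, 390)) = Add(Add(Mul(-228, -1), Mul(107, Rational(1, 164))), -390) = Add(Add(228, Rational(107, 164)), -390) = Add(Rational(37499, 164), -390) = Rational(-26461, 164)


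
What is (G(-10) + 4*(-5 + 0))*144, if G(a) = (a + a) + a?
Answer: -7200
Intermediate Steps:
G(a) = 3*a (G(a) = 2*a + a = 3*a)
(G(-10) + 4*(-5 + 0))*144 = (3*(-10) + 4*(-5 + 0))*144 = (-30 + 4*(-5))*144 = (-30 - 20)*144 = -50*144 = -7200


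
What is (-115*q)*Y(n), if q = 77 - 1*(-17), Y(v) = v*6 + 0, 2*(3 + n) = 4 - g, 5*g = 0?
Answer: 64860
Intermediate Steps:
g = 0 (g = (⅕)*0 = 0)
n = -1 (n = -3 + (4 - 1*0)/2 = -3 + (4 + 0)/2 = -3 + (½)*4 = -3 + 2 = -1)
Y(v) = 6*v (Y(v) = 6*v + 0 = 6*v)
q = 94 (q = 77 + 17 = 94)
(-115*q)*Y(n) = (-115*94)*(6*(-1)) = -10810*(-6) = 64860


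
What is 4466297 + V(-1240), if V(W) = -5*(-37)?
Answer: 4466482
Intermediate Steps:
V(W) = 185
4466297 + V(-1240) = 4466297 + 185 = 4466482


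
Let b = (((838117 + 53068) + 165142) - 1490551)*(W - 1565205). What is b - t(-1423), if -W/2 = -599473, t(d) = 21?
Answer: 159038447995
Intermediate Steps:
W = 1198946 (W = -2*(-599473) = 1198946)
b = 159038448016 (b = (((838117 + 53068) + 165142) - 1490551)*(1198946 - 1565205) = ((891185 + 165142) - 1490551)*(-366259) = (1056327 - 1490551)*(-366259) = -434224*(-366259) = 159038448016)
b - t(-1423) = 159038448016 - 1*21 = 159038448016 - 21 = 159038447995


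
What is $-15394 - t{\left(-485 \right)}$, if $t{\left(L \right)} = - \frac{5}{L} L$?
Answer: $-15389$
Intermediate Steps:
$t{\left(L \right)} = -5$
$-15394 - t{\left(-485 \right)} = -15394 - -5 = -15394 + 5 = -15389$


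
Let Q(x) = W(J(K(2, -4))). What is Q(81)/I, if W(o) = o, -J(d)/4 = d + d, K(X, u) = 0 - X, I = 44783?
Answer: 16/44783 ≈ 0.00035728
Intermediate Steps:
K(X, u) = -X
J(d) = -8*d (J(d) = -4*(d + d) = -8*d)
Q(x) = 16 (Q(x) = -(-8)*2 = -8*(-2) = 16)
Q(81)/I = 16/44783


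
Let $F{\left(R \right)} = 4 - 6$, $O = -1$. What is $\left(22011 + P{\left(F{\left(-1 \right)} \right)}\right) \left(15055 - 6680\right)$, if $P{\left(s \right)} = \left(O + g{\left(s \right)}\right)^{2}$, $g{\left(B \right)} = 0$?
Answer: $184350500$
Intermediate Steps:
$F{\left(R \right)} = -2$ ($F{\left(R \right)} = 4 - 6 = -2$)
$P{\left(s \right)} = 1$ ($P{\left(s \right)} = \left(-1 + 0\right)^{2} = \left(-1\right)^{2} = 1$)
$\left(22011 + P{\left(F{\left(-1 \right)} \right)}\right) \left(15055 - 6680\right) = \left(22011 + 1\right) \left(15055 - 6680\right) = 22012 \cdot 8375 = 184350500$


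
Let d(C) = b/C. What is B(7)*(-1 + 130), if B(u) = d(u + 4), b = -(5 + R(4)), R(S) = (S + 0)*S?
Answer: -2709/11 ≈ -246.27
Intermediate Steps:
R(S) = S² (R(S) = S*S = S²)
b = -21 (b = -(5 + 4²) = -(5 + 16) = -1*21 = -21)
d(C) = -21/C
B(u) = -21/(4 + u) (B(u) = -21/(u + 4) = -21/(4 + u))
B(7)*(-1 + 130) = (-21/(4 + 7))*(-1 + 130) = -21/11*129 = -2709/11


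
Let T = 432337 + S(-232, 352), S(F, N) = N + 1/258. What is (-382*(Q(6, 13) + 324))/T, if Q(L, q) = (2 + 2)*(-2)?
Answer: -31143696/111633763 ≈ -0.27898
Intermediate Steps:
S(F, N) = 1/258 + N (S(F, N) = N + 1/258 = 1/258 + N)
Q(L, q) = -8 (Q(L, q) = 4*(-2) = -8)
T = 111633763/258 (T = 432337 + (1/258 + 352) = 432337 + 90817/258 = 111633763/258 ≈ 4.3269e+5)
(-382*(Q(6, 13) + 324))/T = (-382*(-8 + 324))/(111633763/258) = -382*316*(258/111633763) = -120712*258/111633763 = -31143696/111633763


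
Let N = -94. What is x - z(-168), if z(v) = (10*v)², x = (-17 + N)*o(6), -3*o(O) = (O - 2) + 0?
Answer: -2822252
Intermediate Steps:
o(O) = ⅔ - O/3 (o(O) = -((O - 2) + 0)/3 = -((-2 + O) + 0)/3 = -(-2 + O)/3 = ⅔ - O/3)
x = 148 (x = (-17 - 94)*(⅔ - ⅓*6) = -111*(⅔ - 2) = -111*(-4/3) = 148)
z(v) = 100*v²
x - z(-168) = 148 - 100*(-168)² = 148 - 100*28224 = 148 - 1*2822400 = 148 - 2822400 = -2822252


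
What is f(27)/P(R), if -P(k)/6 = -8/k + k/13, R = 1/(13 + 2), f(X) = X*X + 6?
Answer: 47775/46798 ≈ 1.0209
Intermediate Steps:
f(X) = 6 + X**2 (f(X) = X**2 + 6 = 6 + X**2)
R = 1/15 ≈ 0.066667
P(k) = 48/k - 6*k/13 (P(k) = -6*(-8/k + k/13) = 48/k - 6*k/13)
f(27)/P(R) = (6 + 27**2)/(48/(1/15) - 6/13*1/15) = (6 + 729)/(48*15 - 2/65) = 735/(720 - 2/65) = 735/(46798/65) = 735*(65/46798) = 47775/46798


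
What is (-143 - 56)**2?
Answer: 39601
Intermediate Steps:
(-143 - 56)**2 = (-199)**2 = 39601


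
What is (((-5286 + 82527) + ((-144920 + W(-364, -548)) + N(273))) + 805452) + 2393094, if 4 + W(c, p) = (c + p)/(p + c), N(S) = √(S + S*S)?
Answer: 3130864 + √74802 ≈ 3.1311e+6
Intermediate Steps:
N(S) = √(S + S²)
W(c, p) = -3 (W(c, p) = -4 + (c + p)/(p + c) = -4 + (c + p)/(c + p) = -4 + 1 = -3)
(((-5286 + 82527) + ((-144920 + W(-364, -548)) + N(273))) + 805452) + 2393094 = (((-5286 + 82527) + ((-144920 - 3) + √(273*(1 + 273)))) + 805452) + 2393094 = ((77241 + (-144923 + √(273*274))) + 805452) + 2393094 = ((77241 + (-144923 + √74802)) + 805452) + 2393094 = ((-67682 + √74802) + 805452) + 2393094 = (737770 + √74802) + 2393094 = 3130864 + √74802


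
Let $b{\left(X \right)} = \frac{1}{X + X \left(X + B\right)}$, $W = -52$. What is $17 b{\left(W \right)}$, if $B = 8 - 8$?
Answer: $\frac{1}{156} \approx 0.0064103$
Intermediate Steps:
$B = 0$
$b{\left(X \right)} = \frac{1}{X + X^{2}}$ ($b{\left(X \right)} = \frac{1}{X + X \left(X + 0\right)} = \frac{1}{X + X X} = \frac{1}{X + X^{2}}$)
$17 b{\left(W \right)} = 17 \frac{1}{\left(-52\right) \left(1 - 52\right)} = 17 \left(- \frac{1}{52 \left(-51\right)}\right) = 17 \left(\left(- \frac{1}{52}\right) \left(- \frac{1}{51}\right)\right) = 17 \cdot \frac{1}{2652} = \frac{1}{156}$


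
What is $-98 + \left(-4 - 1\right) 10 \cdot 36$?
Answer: $-1898$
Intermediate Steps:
$-98 + \left(-4 - 1\right) 10 \cdot 36 = -98 + \left(-5\right) 10 \cdot 36 = -98 - 1800 = -1898$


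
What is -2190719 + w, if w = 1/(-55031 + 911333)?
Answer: -1875917061137/856302 ≈ -2.1907e+6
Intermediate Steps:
w = 1/856302 ≈ 1.1678e-6
-2190719 + w = -2190719 + 1/856302 = -1875917061137/856302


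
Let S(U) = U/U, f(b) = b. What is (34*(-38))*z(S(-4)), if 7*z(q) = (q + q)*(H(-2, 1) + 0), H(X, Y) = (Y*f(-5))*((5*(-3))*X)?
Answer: 387600/7 ≈ 55371.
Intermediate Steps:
H(X, Y) = 75*X*Y (H(X, Y) = (Y*(-5))*((5*(-3))*X) = (-5*Y)*(-15*X) = 75*X*Y)
S(U) = 1
z(q) = -300*q/7 (z(q) = ((q + q)*(75*(-2)*1 + 0))/7 = ((2*q)*(-150 + 0))/7 = ((2*q)*(-150))/7 = (-300*q)/7 = -300*q/7)
(34*(-38))*z(S(-4)) = (34*(-38))*(-300/7*1) = -1292*(-300/7) = 387600/7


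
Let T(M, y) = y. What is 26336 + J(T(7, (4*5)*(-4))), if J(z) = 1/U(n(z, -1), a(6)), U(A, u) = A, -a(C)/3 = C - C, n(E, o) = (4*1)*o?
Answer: 105343/4 ≈ 26336.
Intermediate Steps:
n(E, o) = 4*o
a(C) = 0 (a(C) = -3*(C - C) = -3*0 = 0)
J(z) = -¼ (J(z) = 1/(4*(-1)) = 1/(-4) = -¼)
26336 + J(T(7, (4*5)*(-4))) = 26336 - ¼ = 105343/4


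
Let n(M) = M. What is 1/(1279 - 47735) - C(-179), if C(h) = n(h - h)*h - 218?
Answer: 10127407/46456 ≈ 218.00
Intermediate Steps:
C(h) = -218 (C(h) = (h - h)*h - 218 = 0*h - 218 = 0 - 218 = -218)
1/(1279 - 47735) - C(-179) = 1/(1279 - 47735) - 1*(-218) = 1/(-46456) + 218 = -1/46456 + 218 = 10127407/46456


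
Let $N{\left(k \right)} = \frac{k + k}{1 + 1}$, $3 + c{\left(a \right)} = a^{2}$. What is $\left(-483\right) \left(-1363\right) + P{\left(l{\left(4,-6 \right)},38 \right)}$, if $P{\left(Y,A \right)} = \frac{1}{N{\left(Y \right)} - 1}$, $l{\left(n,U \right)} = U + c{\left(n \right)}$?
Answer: $\frac{3949975}{6} \approx 6.5833 \cdot 10^{5}$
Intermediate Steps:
$c{\left(a \right)} = -3 + a^{2}$
$N{\left(k \right)} = k$ ($N{\left(k \right)} = \frac{2 k}{2} = 2 k \frac{1}{2} = k$)
$l{\left(n,U \right)} = -3 + U + n^{2}$ ($l{\left(n,U \right)} = U + \left(-3 + n^{2}\right) = -3 + U + n^{2}$)
$P{\left(Y,A \right)} = \frac{1}{-1 + Y}$ ($P{\left(Y,A \right)} = \frac{1}{Y - 1} = \frac{1}{-1 + Y}$)
$\left(-483\right) \left(-1363\right) + P{\left(l{\left(4,-6 \right)},38 \right)} = \left(-483\right) \left(-1363\right) + \frac{1}{-1 - \left(9 - 16\right)} = 658329 + \frac{1}{-1 - -7} = 658329 + \frac{1}{-1 + 7} = 658329 + \frac{1}{6} = \frac{3949975}{6}$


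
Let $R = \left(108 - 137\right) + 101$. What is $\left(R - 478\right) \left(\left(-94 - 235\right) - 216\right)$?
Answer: $221270$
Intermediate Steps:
$R = 72$ ($R = -29 + 101 = 72$)
$\left(R - 478\right) \left(\left(-94 - 235\right) - 216\right) = \left(72 - 478\right) \left(\left(-94 - 235\right) - 216\right) = - 406 \left(-329 - 216\right) = \left(-406\right) \left(-545\right) = 221270$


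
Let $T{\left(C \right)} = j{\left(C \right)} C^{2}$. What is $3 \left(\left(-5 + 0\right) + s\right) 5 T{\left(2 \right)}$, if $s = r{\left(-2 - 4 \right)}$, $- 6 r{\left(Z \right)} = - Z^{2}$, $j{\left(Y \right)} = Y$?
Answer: $120$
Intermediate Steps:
$r{\left(Z \right)} = \frac{Z^{2}}{6}$ ($r{\left(Z \right)} = - \frac{\left(-1\right) Z^{2}}{6} = \frac{Z^{2}}{6}$)
$s = 6$ ($s = \frac{\left(-2 - 4\right)^{2}}{6} = \frac{\left(-6\right)^{2}}{6} = \frac{1}{6} \cdot 36 = 6$)
$T{\left(C \right)} = C^{3}$ ($T{\left(C \right)} = C C^{2} = C^{3}$)
$3 \left(\left(-5 + 0\right) + s\right) 5 T{\left(2 \right)} = 3 \left(\left(-5 + 0\right) + 6\right) 5 \cdot 2^{3} = 3 \left(-5 + 6\right) 5 \cdot 8 = 3 \cdot 1 \cdot 5 \cdot 8 = 3 \cdot 5 \cdot 8 = 15 \cdot 8 = 120$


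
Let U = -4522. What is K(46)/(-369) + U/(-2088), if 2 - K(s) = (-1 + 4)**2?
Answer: 31171/14268 ≈ 2.1847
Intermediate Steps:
K(s) = -7 (K(s) = 2 - (-1 + 4)**2 = 2 - 1*3**2 = 2 - 1*9 = 2 - 9 = -7)
K(46)/(-369) + U/(-2088) = -7/(-369) - 4522/(-2088) = -7*(-1/369) - 4522*(-1/2088) = 7/369 + 2261/1044 = 31171/14268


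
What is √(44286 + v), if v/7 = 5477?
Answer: 5*√3305 ≈ 287.45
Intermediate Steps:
v = 38339 (v = 7*5477 = 38339)
√(44286 + v) = √(44286 + 38339) = √82625 = 5*√3305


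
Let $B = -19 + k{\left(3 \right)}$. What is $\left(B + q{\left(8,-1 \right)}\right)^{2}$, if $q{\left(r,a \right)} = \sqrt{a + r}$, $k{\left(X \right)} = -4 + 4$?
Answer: $\left(-19 + \sqrt{7}\right)^{2} \approx 267.46$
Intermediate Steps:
$k{\left(X \right)} = 0$
$B = -19$ ($B = -19 + 0 = -19$)
$\left(B + q{\left(8,-1 \right)}\right)^{2} = \left(-19 + \sqrt{-1 + 8}\right)^{2} = \left(-19 + \sqrt{7}\right)^{2}$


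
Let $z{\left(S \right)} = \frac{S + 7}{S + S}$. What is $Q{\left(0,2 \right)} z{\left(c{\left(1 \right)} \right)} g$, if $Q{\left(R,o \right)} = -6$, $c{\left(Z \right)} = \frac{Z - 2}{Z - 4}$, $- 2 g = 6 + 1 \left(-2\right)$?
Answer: $132$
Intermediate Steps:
$g = -2$ ($g = - \frac{6 + 1 \left(-2\right)}{2} = - \frac{6 - 2}{2} = \left(- \frac{1}{2}\right) 4 = -2$)
$c{\left(Z \right)} = \frac{-2 + Z}{-4 + Z}$
$z{\left(S \right)} = \frac{7 + S}{2 S}$
$Q{\left(0,2 \right)} z{\left(c{\left(1 \right)} \right)} g = - 6 \frac{7 + \frac{-2 + 1}{-4 + 1}}{2 \frac{-2 + 1}{-4 + 1}} \left(-2\right) = - 6 \frac{7 + \frac{1}{-3} \left(-1\right)}{2 \frac{1}{-3} \left(-1\right)} \left(-2\right) = - 6 \frac{7 - - \frac{1}{3}}{2 \left(\left(- \frac{1}{3}\right) \left(-1\right)\right)} \left(-2\right) = - 6 \frac{\frac{1}{\frac{1}{3}} \left(7 + \frac{1}{3}\right)}{2} \left(-2\right) = - 6 \cdot \frac{1}{2} \cdot 3 \cdot \frac{22}{3} \left(-2\right) = \left(-6\right) 11 \left(-2\right) = \left(-66\right) \left(-2\right) = 132$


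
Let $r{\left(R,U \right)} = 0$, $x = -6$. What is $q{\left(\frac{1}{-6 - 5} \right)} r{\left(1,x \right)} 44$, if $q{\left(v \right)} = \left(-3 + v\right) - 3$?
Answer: $0$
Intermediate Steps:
$q{\left(v \right)} = -6 + v$
$q{\left(\frac{1}{-6 - 5} \right)} r{\left(1,x \right)} 44 = \left(-6 + \frac{1}{-6 - 5}\right) 0 \cdot 44 = \left(-6 + \frac{1}{-11}\right) 0 \cdot 44 = \left(-6 - \frac{1}{11}\right) 0 \cdot 44 = \left(- \frac{67}{11}\right) 0 \cdot 44 = 0 \cdot 44 = 0$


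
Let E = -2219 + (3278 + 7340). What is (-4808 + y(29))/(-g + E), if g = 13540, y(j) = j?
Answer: 4779/5141 ≈ 0.92959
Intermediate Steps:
E = 8399 (E = -2219 + 10618 = 8399)
(-4808 + y(29))/(-g + E) = (-4808 + 29)/(-1*13540 + 8399) = -4779/(-13540 + 8399) = -4779/(-5141) = -4779*(-1/5141) = 4779/5141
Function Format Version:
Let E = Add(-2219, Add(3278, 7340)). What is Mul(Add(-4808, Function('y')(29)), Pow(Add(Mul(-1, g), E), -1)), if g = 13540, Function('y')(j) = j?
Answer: Rational(4779, 5141) ≈ 0.92959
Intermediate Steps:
E = 8399 (E = Add(-2219, 10618) = 8399)
Mul(Add(-4808, Function('y')(29)), Pow(Add(Mul(-1, g), E), -1)) = Mul(Add(-4808, 29), Pow(Add(Mul(-1, 13540), 8399), -1)) = Mul(-4779, Pow(Add(-13540, 8399), -1)) = Mul(-4779, Pow(-5141, -1)) = Mul(-4779, Rational(-1, 5141)) = Rational(4779, 5141)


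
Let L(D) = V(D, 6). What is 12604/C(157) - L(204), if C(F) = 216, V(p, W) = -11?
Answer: 3745/54 ≈ 69.352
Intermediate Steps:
L(D) = -11
12604/C(157) - L(204) = 12604/216 - 1*(-11) = 12604*(1/216) + 11 = 3151/54 + 11 = 3745/54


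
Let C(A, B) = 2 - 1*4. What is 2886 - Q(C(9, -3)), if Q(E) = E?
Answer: 2888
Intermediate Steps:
C(A, B) = -2 (C(A, B) = 2 - 4 = -2)
2886 - Q(C(9, -3)) = 2886 - 1*(-2) = 2886 + 2 = 2888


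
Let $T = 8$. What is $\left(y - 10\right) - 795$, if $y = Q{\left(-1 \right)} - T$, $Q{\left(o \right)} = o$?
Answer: $-814$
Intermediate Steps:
$y = -9$ ($y = -1 - 8 = -9$)
$\left(y - 10\right) - 795 = \left(-9 - 10\right) - 795 = -19 - 795 = -814$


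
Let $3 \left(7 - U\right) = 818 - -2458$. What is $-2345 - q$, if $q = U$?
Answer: $-1260$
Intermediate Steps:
$U = -1085$ ($U = 7 - \frac{818 - -2458}{3} = 7 - \frac{818 + 2458}{3} = 7 - 1092 = -1085$)
$q = -1085$
$-2345 - q = -2345 - -1085 = -2345 + 1085 = -1260$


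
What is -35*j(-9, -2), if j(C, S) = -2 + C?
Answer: 385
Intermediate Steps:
-35*j(-9, -2) = -35*(-2 - 9) = -35*(-11) = 385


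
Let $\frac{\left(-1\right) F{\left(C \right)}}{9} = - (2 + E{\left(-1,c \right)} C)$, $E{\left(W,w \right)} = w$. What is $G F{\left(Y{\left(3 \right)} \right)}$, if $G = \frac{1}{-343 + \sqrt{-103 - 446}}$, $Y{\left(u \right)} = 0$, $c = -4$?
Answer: $- \frac{3087}{59099} - \frac{27 i \sqrt{61}}{59099} \approx -0.052234 - 0.0035682 i$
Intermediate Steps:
$F{\left(C \right)} = 18 - 36 C$ ($F{\left(C \right)} = - 9 \left(- (2 - 4 C)\right) = - 9 \left(-2 + 4 C\right) = 18 - 36 C$)
$G = \frac{1}{-343 + 3 i \sqrt{61}}$ ($G = \frac{1}{-343 + \sqrt{-549}} = \frac{1}{-343 + 3 i \sqrt{61}} \approx -0.0029019 - 0.00019823 i$)
$G F{\left(Y{\left(3 \right)} \right)} = \left(- \frac{343}{118198} - \frac{3 i \sqrt{61}}{118198}\right) \left(18 - 0\right) = \left(- \frac{343}{118198} - \frac{3 i \sqrt{61}}{118198}\right) \left(18 + 0\right) = \left(- \frac{343}{118198} - \frac{3 i \sqrt{61}}{118198}\right) 18 = - \frac{3087}{59099} - \frac{27 i \sqrt{61}}{59099}$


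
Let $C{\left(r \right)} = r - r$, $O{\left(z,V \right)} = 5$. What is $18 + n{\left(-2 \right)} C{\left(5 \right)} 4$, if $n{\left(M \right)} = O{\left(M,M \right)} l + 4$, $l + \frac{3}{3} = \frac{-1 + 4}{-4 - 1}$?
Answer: $18$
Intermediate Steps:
$C{\left(r \right)} = 0$
$l = - \frac{8}{5}$ ($l = -1 + \frac{-1 + 4}{-4 - 1} = -1 + \frac{3}{-5} = -1 + 3 \left(- \frac{1}{5}\right) = -1 - \frac{3}{5} = - \frac{8}{5} \approx -1.6$)
$n{\left(M \right)} = -4$ ($n{\left(M \right)} = 5 \left(- \frac{8}{5}\right) + 4 = -8 + 4 = -4$)
$18 + n{\left(-2 \right)} C{\left(5 \right)} 4 = 18 - 4 \cdot 0 \cdot 4 = 18 - 0 = 18 + 0 = 18$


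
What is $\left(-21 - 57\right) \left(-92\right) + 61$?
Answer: $7237$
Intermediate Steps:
$\left(-21 - 57\right) \left(-92\right) + 61 = \left(-78\right) \left(-92\right) + 61 = 7176 + 61 = 7237$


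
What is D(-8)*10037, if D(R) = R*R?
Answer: 642368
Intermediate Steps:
D(R) = R**2
D(-8)*10037 = (-8)**2*10037 = 64*10037 = 642368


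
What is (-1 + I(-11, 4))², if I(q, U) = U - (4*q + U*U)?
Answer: 961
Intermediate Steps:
I(q, U) = U - U² - 4*q (I(q, U) = U - (4*q + U²) = U - (U² + 4*q) = U + (-U² - 4*q) = U - U² - 4*q)
(-1 + I(-11, 4))² = (-1 + (4 - 1*4² - 4*(-11)))² = (-1 + (4 - 1*16 + 44))² = (-1 + (4 - 16 + 44))² = (-1 + 32)² = 31² = 961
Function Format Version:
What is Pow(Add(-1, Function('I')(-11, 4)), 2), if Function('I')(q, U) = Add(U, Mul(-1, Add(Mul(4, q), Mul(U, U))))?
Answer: 961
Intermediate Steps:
Function('I')(q, U) = Add(U, Mul(-1, Pow(U, 2)), Mul(-4, q)) (Function('I')(q, U) = Add(U, Mul(-1, Add(Mul(4, q), Pow(U, 2)))) = Add(U, Mul(-1, Add(Pow(U, 2), Mul(4, q)))) = Add(U, Add(Mul(-1, Pow(U, 2)), Mul(-4, q))) = Add(U, Mul(-1, Pow(U, 2)), Mul(-4, q)))
Pow(Add(-1, Function('I')(-11, 4)), 2) = Pow(Add(-1, Add(4, Mul(-1, Pow(4, 2)), Mul(-4, -11))), 2) = Pow(Add(-1, Add(4, Mul(-1, 16), 44)), 2) = Pow(Add(-1, Add(4, -16, 44)), 2) = Pow(Add(-1, 32), 2) = Pow(31, 2) = 961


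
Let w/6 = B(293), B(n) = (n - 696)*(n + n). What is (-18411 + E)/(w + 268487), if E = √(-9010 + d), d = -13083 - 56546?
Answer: 18411/1148461 - I*√78639/1148461 ≈ 0.016031 - 0.00024418*I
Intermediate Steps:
d = -69629
B(n) = 2*n*(-696 + n) (B(n) = (-696 + n)*(2*n) = 2*n*(-696 + n))
E = I*√78639 (E = √(-9010 - 69629) = √(-78639) = I*√78639 ≈ 280.43*I)
w = -1416948 (w = 6*(2*293*(-696 + 293)) = 6*(2*293*(-403)) = 6*(-236158) = -1416948)
(-18411 + E)/(w + 268487) = (-18411 + I*√78639)/(-1416948 + 268487) = (-18411 + I*√78639)/(-1148461) = (-18411 + I*√78639)*(-1/1148461) = 18411/1148461 - I*√78639/1148461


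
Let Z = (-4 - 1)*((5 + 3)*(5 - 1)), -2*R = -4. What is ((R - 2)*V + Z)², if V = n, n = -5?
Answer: 25600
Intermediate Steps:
R = 2 (R = -½*(-4) = 2)
V = -5
Z = -160 (Z = -40*4 = -5*32 = -160)
((R - 2)*V + Z)² = ((2 - 2)*(-5) - 160)² = (0*(-5) - 160)² = (0 - 160)² = (-160)² = 25600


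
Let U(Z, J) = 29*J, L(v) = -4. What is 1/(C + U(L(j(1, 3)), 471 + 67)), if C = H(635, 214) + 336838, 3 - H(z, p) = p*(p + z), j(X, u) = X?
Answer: 1/170757 ≈ 5.8563e-6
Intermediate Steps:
H(z, p) = 3 - p*(p + z)
C = 155155 (C = (3 - 1*214² - 1*214*635) + 336838 = (3 - 1*45796 - 135890) + 336838 = (3 - 45796 - 135890) + 336838 = -181683 + 336838 = 155155)
1/(C + U(L(j(1, 3)), 471 + 67)) = 1/(155155 + 29*(471 + 67)) = 1/(155155 + 29*538) = 1/(155155 + 15602) = 1/170757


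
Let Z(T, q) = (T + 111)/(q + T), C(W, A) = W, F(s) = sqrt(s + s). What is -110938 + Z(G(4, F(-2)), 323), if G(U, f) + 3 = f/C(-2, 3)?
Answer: -11360127577/102401 - 212*I/102401 ≈ -1.1094e+5 - 0.0020703*I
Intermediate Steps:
F(s) = sqrt(2)*sqrt(s) (F(s) = sqrt(2*s) = sqrt(2)*sqrt(s))
G(U, f) = -3 - f/2 (G(U, f) = -3 + f/(-2) = -3 + f*(-1/2) = -3 - f/2)
Z(T, q) = (111 + T)/(T + q)
-110938 + Z(G(4, F(-2)), 323) = -110938 + (111 + (-3 - sqrt(2)*sqrt(-2)/2))/((-3 - sqrt(2)*sqrt(-2)/2) + 323) = -110938 + (111 + (-3 - sqrt(2)*I*sqrt(2)/2))/((-3 - sqrt(2)*I*sqrt(2)/2) + 323) = -110938 + (111 + (-3 - I))/((-3 - I) + 323) = -110938 + (108 - I)/(320 - I) = -110938 + ((320 + I)/102401)*(108 - I) = -110938 + (108 - I)*(320 + I)/102401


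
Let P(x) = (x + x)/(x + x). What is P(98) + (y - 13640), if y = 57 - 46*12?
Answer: -14134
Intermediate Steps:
y = -495 (y = 57 - 552 = -495)
P(x) = 1 (P(x) = (2*x)/((2*x)) = (2*x)*(1/(2*x)) = 1)
P(98) + (y - 13640) = 1 + (-495 - 13640) = 1 - 14135 = -14134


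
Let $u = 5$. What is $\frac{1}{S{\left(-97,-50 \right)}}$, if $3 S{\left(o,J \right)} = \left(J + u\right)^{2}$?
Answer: $\frac{1}{675} \approx 0.0014815$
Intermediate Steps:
$S{\left(o,J \right)} = \frac{\left(5 + J\right)^{2}}{3}$ ($S{\left(o,J \right)} = \frac{\left(J + 5\right)^{2}}{3} = \frac{\left(5 + J\right)^{2}}{3}$)
$\frac{1}{S{\left(-97,-50 \right)}} = \frac{1}{\frac{1}{3} \left(5 - 50\right)^{2}} = \frac{1}{\frac{1}{3} \left(-45\right)^{2}} = \frac{1}{\frac{1}{3} \cdot 2025} = \frac{1}{675}$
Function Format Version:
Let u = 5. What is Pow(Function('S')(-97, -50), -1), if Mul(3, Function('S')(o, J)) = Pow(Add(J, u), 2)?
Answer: Rational(1, 675) ≈ 0.0014815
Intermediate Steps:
Function('S')(o, J) = Mul(Rational(1, 3), Pow(Add(5, J), 2)) (Function('S')(o, J) = Mul(Rational(1, 3), Pow(Add(J, 5), 2)) = Mul(Rational(1, 3), Pow(Add(5, J), 2)))
Pow(Function('S')(-97, -50), -1) = Pow(Mul(Rational(1, 3), Pow(Add(5, -50), 2)), -1) = Pow(Mul(Rational(1, 3), Pow(-45, 2)), -1) = Pow(Mul(Rational(1, 3), 2025), -1) = Pow(675, -1) = Rational(1, 675)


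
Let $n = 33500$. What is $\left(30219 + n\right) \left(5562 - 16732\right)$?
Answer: $-711741230$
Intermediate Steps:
$\left(30219 + n\right) \left(5562 - 16732\right) = \left(30219 + 33500\right) \left(5562 - 16732\right) = 63719 \left(-11170\right) = -711741230$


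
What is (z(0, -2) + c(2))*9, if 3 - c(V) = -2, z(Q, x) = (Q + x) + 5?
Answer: 72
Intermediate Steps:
z(Q, x) = 5 + Q + x
c(V) = 5 (c(V) = 3 - 1*(-2) = 3 + 2 = 5)
(z(0, -2) + c(2))*9 = ((5 + 0 - 2) + 5)*9 = (3 + 5)*9 = 8*9 = 72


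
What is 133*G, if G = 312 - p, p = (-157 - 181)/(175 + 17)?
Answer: 4006093/96 ≈ 41730.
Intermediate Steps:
p = -169/96 (p = -338/192 = -338*1/192 = -169/96 ≈ -1.7604)
G = 30121/96 (G = 312 - 1*(-169/96) = 312 + 169/96 = 30121/96 ≈ 313.76)
133*G = 133*(30121/96) = 4006093/96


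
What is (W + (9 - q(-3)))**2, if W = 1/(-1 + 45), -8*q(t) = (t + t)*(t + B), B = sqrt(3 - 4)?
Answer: 244927/1936 - 186*I/11 ≈ 126.51 - 16.909*I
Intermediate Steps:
B = I (B = sqrt(-1) = I ≈ 1.0*I)
q(t) = -t*(I + t)/4 (q(t) = -(t + t)*(t + I)/8 = -2*t*(I + t)/8 = -t*(I + t)/4)
W = 1/44 ≈ 0.022727
(W + (9 - q(-3)))**2 = (1/44 + (9 - (-1)*(-3)*(I - 3)/4))**2 = (1/44 + (9 - (-1)*(-3)*(-3 + I)/4))**2 = (1/44 + (9 - (-9/4 + 3*I/4)))**2 = (1/44 + (9 + (9/4 - 3*I/4)))**2 = (1/44 + (45/4 - 3*I/4))**2 = (124/11 - 3*I/4)**2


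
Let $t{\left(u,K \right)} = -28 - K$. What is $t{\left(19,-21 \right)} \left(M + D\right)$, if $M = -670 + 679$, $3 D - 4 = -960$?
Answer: $\frac{6503}{3} \approx 2167.7$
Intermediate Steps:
$D = - \frac{956}{3}$ ($D = \frac{4}{3} + \frac{1}{3} \left(-960\right) = \frac{4}{3} - 320 = - \frac{956}{3} \approx -318.67$)
$M = 9$
$t{\left(19,-21 \right)} \left(M + D\right) = \left(-28 - -21\right) \left(9 - \frac{956}{3}\right) = \left(-28 + 21\right) \left(- \frac{929}{3}\right) = \left(-7\right) \left(- \frac{929}{3}\right) = \frac{6503}{3}$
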